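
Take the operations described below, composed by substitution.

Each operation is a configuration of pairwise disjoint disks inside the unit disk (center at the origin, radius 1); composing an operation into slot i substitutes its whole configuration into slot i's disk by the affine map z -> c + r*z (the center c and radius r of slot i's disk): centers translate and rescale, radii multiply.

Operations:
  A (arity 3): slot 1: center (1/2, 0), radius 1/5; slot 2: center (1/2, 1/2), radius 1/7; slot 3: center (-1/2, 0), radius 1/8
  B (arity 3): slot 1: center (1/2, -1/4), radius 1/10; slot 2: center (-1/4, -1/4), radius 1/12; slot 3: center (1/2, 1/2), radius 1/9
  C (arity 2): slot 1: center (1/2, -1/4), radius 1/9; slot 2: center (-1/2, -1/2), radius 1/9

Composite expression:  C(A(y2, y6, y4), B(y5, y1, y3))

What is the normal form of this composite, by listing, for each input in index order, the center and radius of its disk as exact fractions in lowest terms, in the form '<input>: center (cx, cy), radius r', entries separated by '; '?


Below C, radii multiply path by path; the y-disk centers shift.
for y2, the 2-step affine chain lands on center (5/9, -1/4), radius 1/45
for y6, the 2-step affine chain lands on center (5/9, -7/36), radius 1/63
for y4, the 2-step affine chain lands on center (4/9, -1/4), radius 1/72
for y5, the 2-step affine chain lands on center (-4/9, -19/36), radius 1/90
for y1, the 2-step affine chain lands on center (-19/36, -19/36), radius 1/108
for y3, the 2-step affine chain lands on center (-4/9, -4/9), radius 1/81

y1: center (-19/36, -19/36), radius 1/108; y2: center (5/9, -1/4), radius 1/45; y3: center (-4/9, -4/9), radius 1/81; y4: center (4/9, -1/4), radius 1/72; y5: center (-4/9, -19/36), radius 1/90; y6: center (5/9, -7/36), radius 1/63


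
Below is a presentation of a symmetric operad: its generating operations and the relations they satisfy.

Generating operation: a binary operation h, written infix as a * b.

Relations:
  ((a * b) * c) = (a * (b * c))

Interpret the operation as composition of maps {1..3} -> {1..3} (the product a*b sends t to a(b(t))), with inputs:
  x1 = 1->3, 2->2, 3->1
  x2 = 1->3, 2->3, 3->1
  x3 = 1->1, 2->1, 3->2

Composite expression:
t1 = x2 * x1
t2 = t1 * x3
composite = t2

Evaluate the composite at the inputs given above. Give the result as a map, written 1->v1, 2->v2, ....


1->1, 2->1, 3->3


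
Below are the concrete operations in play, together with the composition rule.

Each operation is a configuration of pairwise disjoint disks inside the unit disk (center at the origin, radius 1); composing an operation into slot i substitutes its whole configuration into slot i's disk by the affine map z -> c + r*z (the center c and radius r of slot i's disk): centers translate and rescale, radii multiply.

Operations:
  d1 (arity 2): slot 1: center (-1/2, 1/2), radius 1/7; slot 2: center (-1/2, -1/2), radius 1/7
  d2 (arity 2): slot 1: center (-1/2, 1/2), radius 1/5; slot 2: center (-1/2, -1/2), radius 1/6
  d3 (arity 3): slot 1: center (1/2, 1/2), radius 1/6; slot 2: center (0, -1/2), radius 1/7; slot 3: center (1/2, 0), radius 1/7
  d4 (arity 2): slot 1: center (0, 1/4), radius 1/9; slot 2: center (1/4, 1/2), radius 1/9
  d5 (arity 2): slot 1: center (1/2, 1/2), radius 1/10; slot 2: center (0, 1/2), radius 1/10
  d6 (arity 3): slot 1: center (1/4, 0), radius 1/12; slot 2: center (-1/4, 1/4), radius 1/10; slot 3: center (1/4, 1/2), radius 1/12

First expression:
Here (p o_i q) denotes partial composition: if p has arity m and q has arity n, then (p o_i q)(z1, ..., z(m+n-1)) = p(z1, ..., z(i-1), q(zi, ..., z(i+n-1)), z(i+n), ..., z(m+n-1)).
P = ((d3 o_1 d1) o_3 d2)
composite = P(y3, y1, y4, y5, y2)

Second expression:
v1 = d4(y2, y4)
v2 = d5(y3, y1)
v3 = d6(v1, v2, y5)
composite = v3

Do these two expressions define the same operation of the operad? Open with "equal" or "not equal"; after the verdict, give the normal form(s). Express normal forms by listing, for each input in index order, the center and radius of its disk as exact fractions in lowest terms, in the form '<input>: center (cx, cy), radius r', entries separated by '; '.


not equal; first: y1: center (5/12, 5/12), radius 1/42; y2: center (1/2, 0), radius 1/7; y3: center (5/12, 7/12), radius 1/42; y4: center (-1/14, -3/7), radius 1/35; y5: center (-1/14, -4/7), radius 1/42; second: y1: center (-1/4, 3/10), radius 1/100; y2: center (1/4, 1/48), radius 1/108; y3: center (-1/5, 3/10), radius 1/100; y4: center (13/48, 1/24), radius 1/108; y5: center (1/4, 1/2), radius 1/12

Normal form of the first expression: y1: center (5/12, 5/12), radius 1/42; y2: center (1/2, 0), radius 1/7; y3: center (5/12, 7/12), radius 1/42; y4: center (-1/14, -3/7), radius 1/35; y5: center (-1/14, -4/7), radius 1/42
Normal form of the second expression: y1: center (-1/4, 3/10), radius 1/100; y2: center (1/4, 1/48), radius 1/108; y3: center (-1/5, 3/10), radius 1/100; y4: center (13/48, 1/24), radius 1/108; y5: center (1/4, 1/2), radius 1/12
Distinct normal forms: not equal.


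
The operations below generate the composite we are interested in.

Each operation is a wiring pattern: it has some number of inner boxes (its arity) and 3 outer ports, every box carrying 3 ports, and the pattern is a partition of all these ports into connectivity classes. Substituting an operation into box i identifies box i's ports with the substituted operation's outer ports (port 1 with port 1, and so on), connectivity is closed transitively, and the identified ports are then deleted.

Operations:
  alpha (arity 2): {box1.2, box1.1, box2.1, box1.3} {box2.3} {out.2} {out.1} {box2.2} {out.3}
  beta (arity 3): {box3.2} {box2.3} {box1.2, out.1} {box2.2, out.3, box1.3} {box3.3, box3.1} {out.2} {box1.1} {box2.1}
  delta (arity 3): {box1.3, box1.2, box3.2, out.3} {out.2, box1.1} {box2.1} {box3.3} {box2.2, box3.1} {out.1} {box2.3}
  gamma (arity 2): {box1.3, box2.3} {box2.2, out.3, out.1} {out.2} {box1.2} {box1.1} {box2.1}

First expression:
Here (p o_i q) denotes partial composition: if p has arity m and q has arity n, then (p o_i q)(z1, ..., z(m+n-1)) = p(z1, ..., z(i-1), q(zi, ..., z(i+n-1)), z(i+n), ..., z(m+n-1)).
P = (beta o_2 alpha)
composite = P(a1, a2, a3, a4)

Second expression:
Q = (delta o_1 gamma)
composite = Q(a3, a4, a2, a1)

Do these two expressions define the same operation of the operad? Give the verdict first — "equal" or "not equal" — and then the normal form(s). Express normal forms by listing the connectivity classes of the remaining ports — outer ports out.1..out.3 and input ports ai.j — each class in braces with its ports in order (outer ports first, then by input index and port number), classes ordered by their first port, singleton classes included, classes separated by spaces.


not equal — first {out.1, a1.2} {out.2} {out.3, a1.3} {a1.1} {a2.1, a2.2, a2.3, a3.1} {a3.2} {a3.3} {a4.1, a4.3} {a4.2}, second {out.1} {out.2, out.3, a1.2, a4.2} {a1.1, a2.2} {a1.3} {a2.1} {a2.3} {a3.1} {a3.2} {a3.3, a4.3} {a4.1}

The first composite normalizes to {out.1, a1.2} {out.2} {out.3, a1.3} {a1.1} {a2.1, a2.2, a2.3, a3.1} {a3.2} {a3.3} {a4.1, a4.3} {a4.2}
The second composite normalizes to {out.1} {out.2, out.3, a1.2, a4.2} {a1.1, a2.2} {a1.3} {a2.1} {a2.3} {a3.1} {a3.2} {a3.3, a4.3} {a4.1}
Different reductions; not equal.


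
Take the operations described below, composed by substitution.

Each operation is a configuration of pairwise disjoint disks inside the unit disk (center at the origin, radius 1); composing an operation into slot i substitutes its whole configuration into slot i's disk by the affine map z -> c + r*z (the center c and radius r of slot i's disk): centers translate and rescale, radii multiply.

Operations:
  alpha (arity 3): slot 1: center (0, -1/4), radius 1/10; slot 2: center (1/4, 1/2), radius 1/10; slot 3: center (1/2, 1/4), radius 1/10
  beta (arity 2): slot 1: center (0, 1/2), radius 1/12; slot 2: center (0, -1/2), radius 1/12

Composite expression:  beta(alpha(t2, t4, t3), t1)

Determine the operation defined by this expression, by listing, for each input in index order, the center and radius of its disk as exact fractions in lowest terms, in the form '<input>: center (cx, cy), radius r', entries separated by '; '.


t1: center (0, -1/2), radius 1/12; t2: center (0, 23/48), radius 1/120; t3: center (1/24, 25/48), radius 1/120; t4: center (1/48, 13/24), radius 1/120

Only the slot chain above each t matters under beta; compose those maps.
t2: after 2 affine steps, its disk has center (0, 23/48), radius 1/120
t4: after 2 affine steps, its disk has center (1/48, 13/24), radius 1/120
t3: after 2 affine steps, its disk has center (1/24, 25/48), radius 1/120
t1: after 1 affine step, its disk has center (0, -1/2), radius 1/12


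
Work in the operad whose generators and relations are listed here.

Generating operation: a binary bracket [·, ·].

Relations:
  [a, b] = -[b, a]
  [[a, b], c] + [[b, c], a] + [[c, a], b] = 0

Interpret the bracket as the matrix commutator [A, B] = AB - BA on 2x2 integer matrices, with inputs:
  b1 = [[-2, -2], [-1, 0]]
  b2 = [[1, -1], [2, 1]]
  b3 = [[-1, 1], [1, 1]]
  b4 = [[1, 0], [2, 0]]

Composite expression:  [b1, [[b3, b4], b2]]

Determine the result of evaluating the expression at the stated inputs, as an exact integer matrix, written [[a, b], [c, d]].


[b3, b4] = [[2, -1], [5, -2]]
[[b3, b4], b2] = [[3, -4], [-8, -3]]
[b1, [[b3, b4], b2]] = [[12, 20], [-22, -12]]

[[12, 20], [-22, -12]]


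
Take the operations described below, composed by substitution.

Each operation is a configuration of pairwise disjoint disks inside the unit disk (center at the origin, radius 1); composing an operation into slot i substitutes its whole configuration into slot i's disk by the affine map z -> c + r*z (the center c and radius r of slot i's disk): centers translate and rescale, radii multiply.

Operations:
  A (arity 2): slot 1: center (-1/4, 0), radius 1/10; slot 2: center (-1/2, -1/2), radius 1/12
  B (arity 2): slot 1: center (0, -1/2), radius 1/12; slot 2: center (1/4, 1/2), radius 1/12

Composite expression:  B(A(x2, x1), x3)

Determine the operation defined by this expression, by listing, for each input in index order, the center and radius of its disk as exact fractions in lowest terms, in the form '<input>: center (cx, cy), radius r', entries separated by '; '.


Nesting under B composes maps z -> c + r*z down each x-path.
tracing x2 down its 2-map path: center (-1/48, -1/2), radius 1/120
tracing x1 down its 2-map path: center (-1/24, -13/24), radius 1/144
tracing x3 down its 1-map path: center (1/4, 1/2), radius 1/12

x1: center (-1/24, -13/24), radius 1/144; x2: center (-1/48, -1/2), radius 1/120; x3: center (1/4, 1/2), radius 1/12


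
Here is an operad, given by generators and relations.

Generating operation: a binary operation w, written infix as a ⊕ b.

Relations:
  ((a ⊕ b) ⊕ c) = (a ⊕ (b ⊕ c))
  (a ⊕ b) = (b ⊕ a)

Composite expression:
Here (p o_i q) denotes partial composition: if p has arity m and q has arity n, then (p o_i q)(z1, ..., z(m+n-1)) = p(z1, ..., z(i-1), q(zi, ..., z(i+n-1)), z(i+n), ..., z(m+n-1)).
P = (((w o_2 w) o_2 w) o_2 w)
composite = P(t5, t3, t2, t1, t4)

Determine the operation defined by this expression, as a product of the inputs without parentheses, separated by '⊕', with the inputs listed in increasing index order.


t1 ⊕ t2 ⊕ t3 ⊕ t4 ⊕ t5

Any arrangement under w is one operation, so sort the t-inputs.
(t3 ⊕ t2) collapses to t3 ⊕ t2
((t3 ⊕ t2) ⊕ t1) collapses to t3 ⊕ t2 ⊕ t1
(((t3 ⊕ t2) ⊕ t1) ⊕ t4) collapses to t3 ⊕ t2 ⊕ t1 ⊕ t4
(t5 ⊕ (((t3 ⊕ t2) ⊕ t1) ⊕ t4)) collapses to t5 ⊕ t3 ⊕ t2 ⊕ t1 ⊕ t4
sorting the factors by input index: t1 ⊕ t2 ⊕ t3 ⊕ t4 ⊕ t5


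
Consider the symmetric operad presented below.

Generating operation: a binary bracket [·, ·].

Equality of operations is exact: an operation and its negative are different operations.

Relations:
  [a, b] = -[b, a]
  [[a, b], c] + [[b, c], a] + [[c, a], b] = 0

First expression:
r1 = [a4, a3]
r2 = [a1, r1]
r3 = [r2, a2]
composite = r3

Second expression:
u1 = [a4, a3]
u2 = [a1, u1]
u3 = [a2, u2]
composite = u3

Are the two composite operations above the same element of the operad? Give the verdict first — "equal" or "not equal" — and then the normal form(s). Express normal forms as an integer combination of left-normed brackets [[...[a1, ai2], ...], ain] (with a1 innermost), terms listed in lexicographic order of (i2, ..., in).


Reducing the first expression gives -[[[a1, a3], a4], a2] + [[[a1, a4], a3], a2]
Reducing the second expression gives [[[a1, a3], a4], a2] - [[[a1, a4], a3], a2]
They disagree, so not equal.

not equal; the first gives -[[[a1, a3], a4], a2] + [[[a1, a4], a3], a2] and the second [[[a1, a3], a4], a2] - [[[a1, a4], a3], a2]


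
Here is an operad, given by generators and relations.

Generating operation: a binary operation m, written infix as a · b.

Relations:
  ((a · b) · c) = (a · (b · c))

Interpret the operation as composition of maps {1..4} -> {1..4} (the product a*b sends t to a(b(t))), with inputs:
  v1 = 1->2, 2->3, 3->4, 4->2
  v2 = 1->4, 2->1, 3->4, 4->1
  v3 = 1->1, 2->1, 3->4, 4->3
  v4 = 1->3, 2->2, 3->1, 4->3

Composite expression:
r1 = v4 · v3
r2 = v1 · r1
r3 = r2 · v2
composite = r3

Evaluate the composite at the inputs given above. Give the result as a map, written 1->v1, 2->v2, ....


(v4 · v3) = 1->3, 2->3, 3->3, 4->1
(v1 · (v4 · v3)) = 1->4, 2->4, 3->4, 4->2
((v1 · (v4 · v3)) · v2) = 1->2, 2->4, 3->2, 4->4

1->2, 2->4, 3->2, 4->4


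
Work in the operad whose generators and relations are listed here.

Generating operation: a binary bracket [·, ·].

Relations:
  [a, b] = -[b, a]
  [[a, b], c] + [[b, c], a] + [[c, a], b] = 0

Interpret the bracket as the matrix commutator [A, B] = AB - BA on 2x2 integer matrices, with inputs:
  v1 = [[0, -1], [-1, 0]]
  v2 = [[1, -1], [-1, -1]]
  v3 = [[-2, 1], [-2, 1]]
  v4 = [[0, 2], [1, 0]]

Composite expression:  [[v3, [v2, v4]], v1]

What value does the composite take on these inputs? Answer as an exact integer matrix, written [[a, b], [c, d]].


[[4, -12], [12, -4]]

[v2, v4] = [[1, 4], [-2, -1]]
[v3, [v2, v4]] = [[6, -14], [-10, -6]]
[[v3, [v2, v4]], v1] = [[4, -12], [12, -4]]


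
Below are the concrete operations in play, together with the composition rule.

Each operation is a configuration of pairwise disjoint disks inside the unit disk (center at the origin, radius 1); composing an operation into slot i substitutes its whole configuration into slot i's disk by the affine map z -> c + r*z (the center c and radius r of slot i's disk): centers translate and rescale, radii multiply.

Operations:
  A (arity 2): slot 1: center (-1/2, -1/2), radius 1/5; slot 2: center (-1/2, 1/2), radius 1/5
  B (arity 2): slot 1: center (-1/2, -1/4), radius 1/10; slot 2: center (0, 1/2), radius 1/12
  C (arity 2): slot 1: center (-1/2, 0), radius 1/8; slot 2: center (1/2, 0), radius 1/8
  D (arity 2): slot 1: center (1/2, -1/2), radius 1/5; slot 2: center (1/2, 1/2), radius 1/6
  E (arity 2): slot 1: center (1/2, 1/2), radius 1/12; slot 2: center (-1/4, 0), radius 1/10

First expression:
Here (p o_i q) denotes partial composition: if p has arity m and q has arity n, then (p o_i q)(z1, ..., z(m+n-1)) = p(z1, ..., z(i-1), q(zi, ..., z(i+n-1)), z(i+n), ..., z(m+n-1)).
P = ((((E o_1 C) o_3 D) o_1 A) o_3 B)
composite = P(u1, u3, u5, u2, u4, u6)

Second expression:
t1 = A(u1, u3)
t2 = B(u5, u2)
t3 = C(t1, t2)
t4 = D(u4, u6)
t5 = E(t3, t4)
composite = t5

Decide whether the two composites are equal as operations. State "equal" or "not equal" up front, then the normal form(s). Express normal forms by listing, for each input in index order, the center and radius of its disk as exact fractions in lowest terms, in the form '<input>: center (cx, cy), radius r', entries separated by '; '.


Reducing the first expression gives u1: center (29/64, 95/192), radius 1/480; u2: center (13/24, 97/192), radius 1/1152; u3: center (29/64, 97/192), radius 1/480; u4: center (-1/5, -1/20), radius 1/50; u5: center (103/192, 191/384), radius 1/960; u6: center (-1/5, 1/20), radius 1/60
Reducing the second expression gives u1: center (29/64, 95/192), radius 1/480; u2: center (13/24, 97/192), radius 1/1152; u3: center (29/64, 97/192), radius 1/480; u4: center (-1/5, -1/20), radius 1/50; u5: center (103/192, 191/384), radius 1/960; u6: center (-1/5, 1/20), radius 1/60
The normal forms match — equal.

equal — both sides give u1: center (29/64, 95/192), radius 1/480; u2: center (13/24, 97/192), radius 1/1152; u3: center (29/64, 97/192), radius 1/480; u4: center (-1/5, -1/20), radius 1/50; u5: center (103/192, 191/384), radius 1/960; u6: center (-1/5, 1/20), radius 1/60


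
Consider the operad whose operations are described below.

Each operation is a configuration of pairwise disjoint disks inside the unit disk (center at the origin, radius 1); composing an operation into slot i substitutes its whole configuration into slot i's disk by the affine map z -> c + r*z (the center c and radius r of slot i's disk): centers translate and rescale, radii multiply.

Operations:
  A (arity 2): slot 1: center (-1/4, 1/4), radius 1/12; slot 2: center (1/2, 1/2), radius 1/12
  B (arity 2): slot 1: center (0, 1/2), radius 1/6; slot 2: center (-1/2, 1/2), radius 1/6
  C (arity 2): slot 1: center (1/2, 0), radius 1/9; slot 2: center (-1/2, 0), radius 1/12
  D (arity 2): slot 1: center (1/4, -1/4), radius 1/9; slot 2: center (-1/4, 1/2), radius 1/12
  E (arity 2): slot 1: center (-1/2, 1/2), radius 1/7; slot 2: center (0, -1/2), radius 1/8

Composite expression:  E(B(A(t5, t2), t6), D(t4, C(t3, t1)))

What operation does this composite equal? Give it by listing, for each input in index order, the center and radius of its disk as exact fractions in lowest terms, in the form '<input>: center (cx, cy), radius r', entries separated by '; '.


t1: center (-7/192, -7/16), radius 1/1152; t2: center (-41/84, 7/12), radius 1/504; t3: center (-5/192, -7/16), radius 1/864; t4: center (1/32, -17/32), radius 1/72; t5: center (-85/168, 97/168), radius 1/504; t6: center (-4/7, 4/7), radius 1/42

Only the slot chain above each t matters under E; compose those maps.
input t5: applying the 3 nested substitutions gives center (-85/168, 97/168), radius 1/504
input t2: applying the 3 nested substitutions gives center (-41/84, 7/12), radius 1/504
input t6: applying the 2 nested substitutions gives center (-4/7, 4/7), radius 1/42
input t4: applying the 2 nested substitutions gives center (1/32, -17/32), radius 1/72
input t3: applying the 3 nested substitutions gives center (-5/192, -7/16), radius 1/864
input t1: applying the 3 nested substitutions gives center (-7/192, -7/16), radius 1/1152


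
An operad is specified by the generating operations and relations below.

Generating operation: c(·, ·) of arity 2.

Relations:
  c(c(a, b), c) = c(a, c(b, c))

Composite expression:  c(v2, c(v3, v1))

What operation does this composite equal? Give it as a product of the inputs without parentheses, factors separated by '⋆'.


Key point: c is associative — brackets drop, the v-order remains.
c(v3, v1) reduces to v3 ⋆ v1
c(v2, c(v3, v1)) reduces to v2 ⋆ v3 ⋆ v1

v2 ⋆ v3 ⋆ v1


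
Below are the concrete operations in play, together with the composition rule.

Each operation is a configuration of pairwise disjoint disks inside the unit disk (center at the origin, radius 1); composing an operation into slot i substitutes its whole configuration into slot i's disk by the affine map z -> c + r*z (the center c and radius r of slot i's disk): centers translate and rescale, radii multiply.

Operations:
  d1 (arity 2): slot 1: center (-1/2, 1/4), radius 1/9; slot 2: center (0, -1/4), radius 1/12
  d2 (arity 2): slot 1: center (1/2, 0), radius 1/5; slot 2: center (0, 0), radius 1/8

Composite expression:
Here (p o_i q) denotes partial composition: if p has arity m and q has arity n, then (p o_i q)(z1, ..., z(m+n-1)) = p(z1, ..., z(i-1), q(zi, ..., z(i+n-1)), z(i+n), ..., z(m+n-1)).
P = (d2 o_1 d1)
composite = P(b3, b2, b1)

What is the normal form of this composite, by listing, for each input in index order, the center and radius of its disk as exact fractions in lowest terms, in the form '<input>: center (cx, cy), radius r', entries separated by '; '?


Affine substitution under d2: radii multiply and b-centers shift.
b3 passes through 2 substitutions, ending at center (2/5, 1/20), radius 1/45
b2 passes through 2 substitutions, ending at center (1/2, -1/20), radius 1/60
b1 passes through 1 substitution, ending at center (0, 0), radius 1/8

b1: center (0, 0), radius 1/8; b2: center (1/2, -1/20), radius 1/60; b3: center (2/5, 1/20), radius 1/45


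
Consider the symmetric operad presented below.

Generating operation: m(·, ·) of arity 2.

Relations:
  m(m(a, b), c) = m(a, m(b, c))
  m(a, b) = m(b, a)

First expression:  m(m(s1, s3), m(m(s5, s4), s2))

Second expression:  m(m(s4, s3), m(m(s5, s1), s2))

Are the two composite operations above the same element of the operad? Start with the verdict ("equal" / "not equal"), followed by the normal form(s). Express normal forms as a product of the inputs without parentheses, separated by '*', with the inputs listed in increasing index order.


equal; the common form is s1 * s2 * s3 * s4 * s5

The first composite normalizes to s1 * s2 * s3 * s4 * s5
The second composite normalizes to s1 * s2 * s3 * s4 * s5
One common form — equal.


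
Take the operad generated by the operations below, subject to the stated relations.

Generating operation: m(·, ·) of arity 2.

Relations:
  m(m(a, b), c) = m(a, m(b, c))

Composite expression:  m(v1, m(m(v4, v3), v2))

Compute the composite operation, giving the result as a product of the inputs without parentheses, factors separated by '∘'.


v1 ∘ v4 ∘ v3 ∘ v2

Under associativity of m, the answer is the v's in reading order.
m(v4, v3) reduces to v4 ∘ v3
m(m(v4, v3), v2) reduces to v4 ∘ v3 ∘ v2
m(v1, m(m(v4, v3), v2)) reduces to v1 ∘ v4 ∘ v3 ∘ v2


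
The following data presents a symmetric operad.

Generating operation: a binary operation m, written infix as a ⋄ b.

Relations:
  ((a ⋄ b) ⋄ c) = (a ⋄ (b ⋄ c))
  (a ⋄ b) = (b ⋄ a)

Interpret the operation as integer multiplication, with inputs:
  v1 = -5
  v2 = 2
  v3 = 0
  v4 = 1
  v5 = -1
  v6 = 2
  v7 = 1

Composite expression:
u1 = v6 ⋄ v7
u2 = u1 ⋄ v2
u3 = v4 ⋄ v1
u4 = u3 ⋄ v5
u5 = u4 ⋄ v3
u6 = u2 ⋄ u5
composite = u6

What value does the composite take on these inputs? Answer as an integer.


0

(v6 ⋄ v7) = 2
((v6 ⋄ v7) ⋄ v2) = 4
(v4 ⋄ v1) = -5
((v4 ⋄ v1) ⋄ v5) = 5
(((v4 ⋄ v1) ⋄ v5) ⋄ v3) = 0
(((v6 ⋄ v7) ⋄ v2) ⋄ (((v4 ⋄ v1) ⋄ v5) ⋄ v3)) = 0


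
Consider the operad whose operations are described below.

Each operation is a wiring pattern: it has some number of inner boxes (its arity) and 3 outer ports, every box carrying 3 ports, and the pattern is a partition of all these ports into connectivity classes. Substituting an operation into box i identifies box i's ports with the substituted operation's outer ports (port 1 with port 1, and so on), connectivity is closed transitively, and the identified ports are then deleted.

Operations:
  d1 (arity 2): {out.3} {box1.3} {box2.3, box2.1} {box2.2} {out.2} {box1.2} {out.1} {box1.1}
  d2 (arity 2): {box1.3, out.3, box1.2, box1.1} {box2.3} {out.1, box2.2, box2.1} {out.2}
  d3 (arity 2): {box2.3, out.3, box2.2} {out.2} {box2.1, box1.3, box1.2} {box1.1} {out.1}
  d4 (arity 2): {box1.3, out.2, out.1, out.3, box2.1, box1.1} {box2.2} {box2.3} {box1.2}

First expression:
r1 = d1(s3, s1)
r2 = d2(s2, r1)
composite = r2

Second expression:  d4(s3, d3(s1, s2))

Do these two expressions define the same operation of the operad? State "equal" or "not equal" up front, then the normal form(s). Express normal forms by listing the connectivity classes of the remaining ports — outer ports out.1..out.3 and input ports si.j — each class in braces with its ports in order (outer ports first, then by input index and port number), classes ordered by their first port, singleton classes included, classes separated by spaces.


not equal; the first gives {out.1} {out.2} {out.3, s2.1, s2.2, s2.3} {s1.1, s1.3} {s1.2} {s3.1} {s3.2} {s3.3} and the second {out.1, out.2, out.3, s3.1, s3.3} {s1.1} {s1.2, s1.3, s2.1} {s2.2, s2.3} {s3.2}

Normal form of the first expression: {out.1} {out.2} {out.3, s2.1, s2.2, s2.3} {s1.1, s1.3} {s1.2} {s3.1} {s3.2} {s3.3}
Normal form of the second expression: {out.1, out.2, out.3, s3.1, s3.3} {s1.1} {s1.2, s1.3, s2.1} {s2.2, s2.3} {s3.2}
The forms do not match — not equal.


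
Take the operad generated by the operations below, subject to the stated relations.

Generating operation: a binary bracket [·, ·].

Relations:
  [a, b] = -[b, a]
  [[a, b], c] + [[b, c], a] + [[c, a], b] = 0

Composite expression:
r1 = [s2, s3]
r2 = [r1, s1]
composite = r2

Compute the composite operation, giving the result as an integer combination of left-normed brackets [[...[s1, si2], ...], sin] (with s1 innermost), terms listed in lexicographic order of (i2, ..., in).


Left-normed coefficients sit on the s1-initial expansion words.
Composite bracket: [[s2, s3], s1]
Full expansion: 4 signed words from ab - ba (2^2 = 4).
Keep just the words that open with s1:
  s1s2s3 appears with sign -1, giving the term -[[s1, s2], s3]
  s1s3s2 appears with sign +1, giving the term +[[s1, s3], s2]

-[[s1, s2], s3] + [[s1, s3], s2]


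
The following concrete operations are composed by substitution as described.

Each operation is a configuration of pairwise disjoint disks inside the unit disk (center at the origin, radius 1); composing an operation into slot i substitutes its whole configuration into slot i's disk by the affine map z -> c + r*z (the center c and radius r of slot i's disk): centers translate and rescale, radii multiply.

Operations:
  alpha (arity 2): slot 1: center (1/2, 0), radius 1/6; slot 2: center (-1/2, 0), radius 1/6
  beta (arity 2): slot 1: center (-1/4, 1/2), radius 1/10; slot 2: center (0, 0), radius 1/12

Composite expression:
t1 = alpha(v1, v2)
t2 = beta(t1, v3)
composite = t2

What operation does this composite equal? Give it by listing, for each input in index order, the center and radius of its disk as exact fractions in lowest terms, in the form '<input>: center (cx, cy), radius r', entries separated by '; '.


Below beta, radii multiply path by path; the v-disk centers shift.
input v1: composing its 2 substitution steps yields center (-1/5, 1/2), radius 1/60
input v2: composing its 2 substitution steps yields center (-3/10, 1/2), radius 1/60
input v3: composing its 1 substitution step yields center (0, 0), radius 1/12

v1: center (-1/5, 1/2), radius 1/60; v2: center (-3/10, 1/2), radius 1/60; v3: center (0, 0), radius 1/12


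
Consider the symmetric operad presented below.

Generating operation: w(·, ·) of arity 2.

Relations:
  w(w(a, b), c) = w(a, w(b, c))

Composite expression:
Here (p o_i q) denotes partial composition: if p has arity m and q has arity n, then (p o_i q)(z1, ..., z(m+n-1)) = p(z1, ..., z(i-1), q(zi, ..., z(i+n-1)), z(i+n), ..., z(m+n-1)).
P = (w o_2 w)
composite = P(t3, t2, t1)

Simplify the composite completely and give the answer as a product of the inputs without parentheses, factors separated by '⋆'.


t3 ⋆ t2 ⋆ t1

Associativity of w dissolves the nesting; only the t-input order survives.
w(t2, t1) linearizes to t2 ⋆ t1
w(t3, w(t2, t1)) linearizes to t3 ⋆ t2 ⋆ t1


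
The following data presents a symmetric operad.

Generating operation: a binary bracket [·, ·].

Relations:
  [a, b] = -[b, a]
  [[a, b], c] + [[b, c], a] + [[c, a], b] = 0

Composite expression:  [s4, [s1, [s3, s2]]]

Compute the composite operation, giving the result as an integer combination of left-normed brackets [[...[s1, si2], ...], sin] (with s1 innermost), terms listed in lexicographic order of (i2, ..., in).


[[[s1, s2], s3], s4] - [[[s1, s3], s2], s4]

Left-normed coefficients sit on the s1-initial expansion words.
Composite bracket: [s4, [s1, [s3, s2]]]
The bracket unfolds into 8 signed words via [a, b] = ab - ba (2^3 = 8).
Only words starting with s1 matter:
  word s1s2s3s4 has sign +1, contributing +[[[s1, s2], s3], s4]
  word s1s3s2s4 has sign -1, contributing -[[[s1, s3], s2], s4]


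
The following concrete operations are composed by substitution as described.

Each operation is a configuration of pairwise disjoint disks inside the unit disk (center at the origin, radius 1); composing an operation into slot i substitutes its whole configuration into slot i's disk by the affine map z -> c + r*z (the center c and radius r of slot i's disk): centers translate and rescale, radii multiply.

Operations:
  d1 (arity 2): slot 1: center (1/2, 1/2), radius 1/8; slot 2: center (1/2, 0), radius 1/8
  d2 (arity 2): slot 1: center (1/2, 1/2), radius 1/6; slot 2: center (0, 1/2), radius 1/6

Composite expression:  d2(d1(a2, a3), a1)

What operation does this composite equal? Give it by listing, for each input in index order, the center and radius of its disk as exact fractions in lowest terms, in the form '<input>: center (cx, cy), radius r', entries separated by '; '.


a1: center (0, 1/2), radius 1/6; a2: center (7/12, 7/12), radius 1/48; a3: center (7/12, 1/2), radius 1/48

Affine substitution under d2: radii multiply and a-centers shift.
for a2, the 2-step affine chain lands on center (7/12, 7/12), radius 1/48
for a3, the 2-step affine chain lands on center (7/12, 1/2), radius 1/48
for a1, the 1-step affine chain lands on center (0, 1/2), radius 1/6


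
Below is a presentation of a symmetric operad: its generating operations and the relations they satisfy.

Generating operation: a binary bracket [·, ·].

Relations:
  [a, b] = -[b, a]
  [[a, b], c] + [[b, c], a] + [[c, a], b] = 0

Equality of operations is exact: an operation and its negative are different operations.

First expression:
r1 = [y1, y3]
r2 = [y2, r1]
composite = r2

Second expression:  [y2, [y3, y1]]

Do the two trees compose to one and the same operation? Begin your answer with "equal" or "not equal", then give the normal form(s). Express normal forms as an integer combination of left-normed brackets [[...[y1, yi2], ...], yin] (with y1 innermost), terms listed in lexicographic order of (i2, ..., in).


not equal: they reduce to -[[y1, y3], y2] and [[y1, y3], y2]

In normal form, the first expression is -[[y1, y3], y2]
In normal form, the second expression is [[y1, y3], y2]
Different reductions; not equal.


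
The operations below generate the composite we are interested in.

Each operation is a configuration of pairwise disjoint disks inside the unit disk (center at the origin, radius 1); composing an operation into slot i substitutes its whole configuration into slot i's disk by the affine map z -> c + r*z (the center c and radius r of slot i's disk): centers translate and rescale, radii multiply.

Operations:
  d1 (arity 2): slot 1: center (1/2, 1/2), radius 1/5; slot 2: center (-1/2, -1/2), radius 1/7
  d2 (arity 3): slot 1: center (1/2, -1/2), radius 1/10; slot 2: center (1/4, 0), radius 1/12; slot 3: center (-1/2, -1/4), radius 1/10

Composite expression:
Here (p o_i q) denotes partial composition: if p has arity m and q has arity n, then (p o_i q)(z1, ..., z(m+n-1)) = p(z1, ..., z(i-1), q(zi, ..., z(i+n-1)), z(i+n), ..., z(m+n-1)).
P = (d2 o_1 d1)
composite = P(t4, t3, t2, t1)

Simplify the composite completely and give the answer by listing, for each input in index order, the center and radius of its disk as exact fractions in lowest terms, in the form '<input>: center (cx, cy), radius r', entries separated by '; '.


t1: center (-1/2, -1/4), radius 1/10; t2: center (1/4, 0), radius 1/12; t3: center (9/20, -11/20), radius 1/70; t4: center (11/20, -9/20), radius 1/50

Affine substitution under d2: radii multiply and t-centers shift.
t4 passes through 2 substitutions, ending at center (11/20, -9/20), radius 1/50
t3 passes through 2 substitutions, ending at center (9/20, -11/20), radius 1/70
t2 passes through 1 substitution, ending at center (1/4, 0), radius 1/12
t1 passes through 1 substitution, ending at center (-1/2, -1/4), radius 1/10


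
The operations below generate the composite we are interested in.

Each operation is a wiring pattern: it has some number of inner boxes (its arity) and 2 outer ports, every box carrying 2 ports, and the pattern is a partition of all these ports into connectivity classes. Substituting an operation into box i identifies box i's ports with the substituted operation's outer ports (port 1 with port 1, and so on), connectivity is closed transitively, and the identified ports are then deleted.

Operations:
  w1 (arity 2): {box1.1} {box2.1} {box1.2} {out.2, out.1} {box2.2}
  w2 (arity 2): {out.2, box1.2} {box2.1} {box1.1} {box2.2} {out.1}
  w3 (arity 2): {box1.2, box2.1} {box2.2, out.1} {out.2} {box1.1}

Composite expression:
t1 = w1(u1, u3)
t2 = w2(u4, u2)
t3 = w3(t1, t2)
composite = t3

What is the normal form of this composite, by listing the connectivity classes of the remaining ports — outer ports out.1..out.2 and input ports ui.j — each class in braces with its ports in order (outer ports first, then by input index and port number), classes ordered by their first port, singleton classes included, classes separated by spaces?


Treat the ports identified at w3 as solder joints: merge, then drop.
composing w1 on (u1, u3), with out.j its own outer ports: {out.1, out.2} {u1.1} {u1.2} {u3.1} {u3.2}
composing w2 on (u4, u2), with out.j its own outer ports: {out.1} {out.2, u4.2} {u2.1} {u2.2} {u4.1}
composing w3 on (u1, u3, u4, u2), with out.j its own outer ports: {out.1, u4.2} {out.2} {u1.1} {u1.2} {u2.1} {u2.2} {u3.1} {u3.2} {u4.1}

{out.1, u4.2} {out.2} {u1.1} {u1.2} {u2.1} {u2.2} {u3.1} {u3.2} {u4.1}


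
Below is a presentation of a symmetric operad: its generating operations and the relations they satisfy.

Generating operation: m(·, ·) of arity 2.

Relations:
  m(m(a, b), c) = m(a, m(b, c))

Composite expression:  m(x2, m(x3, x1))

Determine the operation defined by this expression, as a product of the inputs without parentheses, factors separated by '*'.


All parenthesizations of m agree; list the x-inputs left to right.
m(x3, x1) collapses to x3 * x1
m(x2, m(x3, x1)) collapses to x2 * x3 * x1

x2 * x3 * x1


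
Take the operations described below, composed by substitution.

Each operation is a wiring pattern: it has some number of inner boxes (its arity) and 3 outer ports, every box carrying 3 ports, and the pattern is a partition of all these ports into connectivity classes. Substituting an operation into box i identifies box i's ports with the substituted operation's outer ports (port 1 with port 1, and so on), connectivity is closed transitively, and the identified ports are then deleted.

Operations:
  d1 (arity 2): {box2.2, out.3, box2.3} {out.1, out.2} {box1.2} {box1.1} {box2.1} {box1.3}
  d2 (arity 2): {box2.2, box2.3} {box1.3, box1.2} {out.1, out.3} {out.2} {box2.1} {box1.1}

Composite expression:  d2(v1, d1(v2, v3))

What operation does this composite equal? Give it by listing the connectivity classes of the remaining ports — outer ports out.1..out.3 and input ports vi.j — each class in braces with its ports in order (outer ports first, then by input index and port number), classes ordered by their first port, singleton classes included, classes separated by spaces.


Connectivity passes through glued d2-boundaries; trace each wire chain.
d1 over (v2, v3) gives {out.1, out.2} {out.3, v3.2, v3.3} {v2.1} {v2.2} {v2.3} {v3.1}, out.j being that stage's outer ports
d2 over (v1, v2, v3) gives {out.1, out.3} {out.2} {v1.1} {v1.2, v1.3} {v2.1} {v2.2} {v2.3} {v3.1} {v3.2, v3.3}, out.j being that stage's outer ports

{out.1, out.3} {out.2} {v1.1} {v1.2, v1.3} {v2.1} {v2.2} {v2.3} {v3.1} {v3.2, v3.3}


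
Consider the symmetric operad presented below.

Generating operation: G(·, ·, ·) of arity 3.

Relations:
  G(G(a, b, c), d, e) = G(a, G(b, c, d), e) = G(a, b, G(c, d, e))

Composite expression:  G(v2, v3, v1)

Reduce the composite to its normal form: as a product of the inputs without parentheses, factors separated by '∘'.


Key point: G is associative — brackets drop, the v-order remains.
G(v2, v3, v1) reduces to v2 ∘ v3 ∘ v1

v2 ∘ v3 ∘ v1


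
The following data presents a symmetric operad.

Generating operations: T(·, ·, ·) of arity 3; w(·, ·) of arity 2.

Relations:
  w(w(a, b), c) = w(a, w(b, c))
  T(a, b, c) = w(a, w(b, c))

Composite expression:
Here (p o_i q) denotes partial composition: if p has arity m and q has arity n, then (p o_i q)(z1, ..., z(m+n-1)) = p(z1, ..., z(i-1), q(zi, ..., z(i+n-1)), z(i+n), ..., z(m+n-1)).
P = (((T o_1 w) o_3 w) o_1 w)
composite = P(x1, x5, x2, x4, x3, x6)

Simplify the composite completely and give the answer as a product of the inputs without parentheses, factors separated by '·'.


Under associativity of T, the answer is the x's in reading order.
w(x1, x5) linearizes to x1 · x5
w(w(x1, x5), x2) linearizes to x1 · x5 · x2
w(x4, x3) linearizes to x4 · x3
T(w(w(x1, x5), x2), w(x4, x3), x6) linearizes to x1 · x5 · x2 · x4 · x3 · x6

x1 · x5 · x2 · x4 · x3 · x6


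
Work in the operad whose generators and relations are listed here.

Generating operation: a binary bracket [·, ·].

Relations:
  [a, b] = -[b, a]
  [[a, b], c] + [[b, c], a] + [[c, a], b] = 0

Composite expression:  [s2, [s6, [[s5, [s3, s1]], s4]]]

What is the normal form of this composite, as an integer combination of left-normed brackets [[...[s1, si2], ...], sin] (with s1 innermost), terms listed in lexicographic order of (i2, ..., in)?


[[[[[s1, s3], s5], s4], s6], s2]

Skip Jacobi rewriting: expand, keep s1-initial words, read off terms.
Composite bracket: [s2, [s6, [[s5, [s3, s1]], s4]]]
Expanding via [a, b] = ab - ba: 32 signed words (2^5 = 32).
Coefficients come from the s1-initial words:
  the word s1s3s5s4s6s2 carries sign +1 and contributes +[[[[[s1, s3], s5], s4], s6], s2]


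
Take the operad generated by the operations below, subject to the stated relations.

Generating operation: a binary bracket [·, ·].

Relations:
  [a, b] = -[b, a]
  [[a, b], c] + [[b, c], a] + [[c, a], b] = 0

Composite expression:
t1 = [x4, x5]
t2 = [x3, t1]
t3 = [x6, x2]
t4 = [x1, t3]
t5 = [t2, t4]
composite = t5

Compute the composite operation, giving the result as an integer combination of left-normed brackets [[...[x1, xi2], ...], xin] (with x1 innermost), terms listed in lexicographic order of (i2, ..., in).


Skip Jacobi rewriting: expand, keep x1-initial words, read off terms.
Composite bracket: [[x3, [x4, x5]], [x1, [x6, x2]]]
The bracket unfolds into 32 signed words via [a, b] = ab - ba (2^5 = 32).
The x1-initial words carry the normal form:
  x1x2x6x3x4x5 (sign +1) contributes +[[[[[x1, x2], x6], x3], x4], x5]
  x1x2x6x3x5x4 (sign -1) contributes -[[[[[x1, x2], x6], x3], x5], x4]
  x1x2x6x4x5x3 (sign -1) contributes -[[[[[x1, x2], x6], x4], x5], x3]
  x1x2x6x5x4x3 (sign +1) contributes +[[[[[x1, x2], x6], x5], x4], x3]
  x1x6x2x3x4x5 (sign -1) contributes -[[[[[x1, x6], x2], x3], x4], x5]
  x1x6x2x3x5x4 (sign +1) contributes +[[[[[x1, x6], x2], x3], x5], x4]
  x1x6x2x4x5x3 (sign +1) contributes +[[[[[x1, x6], x2], x4], x5], x3]
  x1x6x2x5x4x3 (sign -1) contributes -[[[[[x1, x6], x2], x5], x4], x3]

[[[[[x1, x2], x6], x3], x4], x5] - [[[[[x1, x2], x6], x3], x5], x4] - [[[[[x1, x2], x6], x4], x5], x3] + [[[[[x1, x2], x6], x5], x4], x3] - [[[[[x1, x6], x2], x3], x4], x5] + [[[[[x1, x6], x2], x3], x5], x4] + [[[[[x1, x6], x2], x4], x5], x3] - [[[[[x1, x6], x2], x5], x4], x3]


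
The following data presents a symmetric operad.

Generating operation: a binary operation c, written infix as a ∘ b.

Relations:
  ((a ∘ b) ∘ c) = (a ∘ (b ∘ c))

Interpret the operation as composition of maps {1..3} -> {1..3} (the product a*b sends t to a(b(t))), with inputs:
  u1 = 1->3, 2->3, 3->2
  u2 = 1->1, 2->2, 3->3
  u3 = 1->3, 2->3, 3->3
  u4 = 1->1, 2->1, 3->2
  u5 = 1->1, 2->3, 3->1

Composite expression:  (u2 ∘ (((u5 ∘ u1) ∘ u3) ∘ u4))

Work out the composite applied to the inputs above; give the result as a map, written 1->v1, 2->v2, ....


1->3, 2->3, 3->3


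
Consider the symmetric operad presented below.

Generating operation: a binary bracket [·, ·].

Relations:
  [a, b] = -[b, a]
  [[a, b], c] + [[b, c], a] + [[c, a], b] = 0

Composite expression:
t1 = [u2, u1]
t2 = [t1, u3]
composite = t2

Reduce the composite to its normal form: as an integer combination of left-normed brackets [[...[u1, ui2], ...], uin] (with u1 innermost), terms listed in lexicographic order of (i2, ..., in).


-[[u1, u2], u3]

Antisymmetry and Jacobi reduce to u1-anchored left-normed brackets.
Composite bracket: [[u2, u1], u3]
Full expansion: 4 signed words from ab - ba (2^2 = 4).
Words beginning with u1 determine it all:
  u1u2u3 (sign -1) contributes -[[u1, u2], u3]
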